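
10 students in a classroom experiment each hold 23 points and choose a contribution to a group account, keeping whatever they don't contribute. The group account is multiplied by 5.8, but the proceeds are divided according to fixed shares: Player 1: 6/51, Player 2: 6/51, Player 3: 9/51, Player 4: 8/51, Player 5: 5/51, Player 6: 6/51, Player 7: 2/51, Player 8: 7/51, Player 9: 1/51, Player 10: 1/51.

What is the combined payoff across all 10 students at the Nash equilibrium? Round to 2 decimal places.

340.40 points

Player j's private return per contributed unit is 5.8 × (j's share). Contributing is weakly dominant for j when that share is at least 1/5.8 = 0.1724, and contributing 0 is dominant otherwise.
The only share above 0.1724 is Player 3's 9/51, contributing 23; the remaining 9 contribute 0. Total contributed: 23.
The group account pays out 5.8 × 23 = 133.40 in total (split across the unequal shares, but the aggregate is all that matters for the group sum).
The 9 free-riders keep 23 each, adding 207. Group total = 207 + 133.40 = 340.40.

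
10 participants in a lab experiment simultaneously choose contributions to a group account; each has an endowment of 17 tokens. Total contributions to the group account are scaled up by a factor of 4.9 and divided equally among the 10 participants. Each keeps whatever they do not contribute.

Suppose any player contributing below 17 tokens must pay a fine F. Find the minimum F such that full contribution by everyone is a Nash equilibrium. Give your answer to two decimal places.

8.67 tokens

Given the others contribute fully, the best deviation is to contribute 0 (any partial contribution still incurs the fine and gives up units whose private return 0.4900 is below 1).
Deviating from 17 to 0 saves 17 tokens but forfeits the deviator's share of the drop in the group account: 4.9/10 × 17 = 8.33.
So the deviation gain is 17 − 8.33 = 8.67, and the fine must be at least 8.67 tokens to wipe it out.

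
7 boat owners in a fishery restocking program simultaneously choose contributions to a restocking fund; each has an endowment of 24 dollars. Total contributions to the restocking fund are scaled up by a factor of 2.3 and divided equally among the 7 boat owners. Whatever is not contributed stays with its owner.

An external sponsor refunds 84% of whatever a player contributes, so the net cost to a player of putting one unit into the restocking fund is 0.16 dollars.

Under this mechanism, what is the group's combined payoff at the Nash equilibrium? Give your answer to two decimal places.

With the mechanism, a contributed unit returns (2.3/7) / 0.16 = 2.0536 per unit of net cost to the contributor — now above 1 — so contributing fully is weakly dominant for every player.
At the Nash equilibrium everyone contributes 24. Group total payoff = 7 × (24 × 0.84 + 2.3 × 24) = 527.52.

527.52 dollars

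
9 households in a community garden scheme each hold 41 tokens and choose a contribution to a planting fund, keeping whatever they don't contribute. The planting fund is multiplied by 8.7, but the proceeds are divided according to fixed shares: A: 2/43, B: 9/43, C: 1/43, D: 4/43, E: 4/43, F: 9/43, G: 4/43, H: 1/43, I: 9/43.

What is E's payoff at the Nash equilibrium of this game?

140.54 tokens

Each unit j contributes comes back to j as 8.7 × (j's share), so j prefers to contribute only if that share exceeds 1/8.7 = 0.1149; otherwise keeping the unit dominates.
B, F and I are above the threshold, contributing 41 each; the remaining 6 contribute 0. Total contributed: 123.
E keeps 41 and receives 8.7 × 123 × 4/43 = 99.54 from the planting fund, for a payoff of 140.54.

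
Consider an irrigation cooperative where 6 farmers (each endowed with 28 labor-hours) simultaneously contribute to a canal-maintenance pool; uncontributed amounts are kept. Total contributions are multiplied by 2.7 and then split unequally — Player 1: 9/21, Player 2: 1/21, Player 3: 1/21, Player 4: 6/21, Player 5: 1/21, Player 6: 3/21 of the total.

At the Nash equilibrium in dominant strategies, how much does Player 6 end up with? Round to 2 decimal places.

38.80 labor-hours

Player j's private return per contributed unit is 2.7 × (j's share). Contributing is weakly dominant for j when that share is at least 1/2.7 = 0.3704, and contributing 0 is dominant otherwise.
The only share above 0.3704 is Player 1's 9/21, contributing 28; the remaining 5 contribute 0. Total contributed: 28.
Player 6 keeps 28 and receives 2.7 × 28 × 3/21 = 10.80 from the canal-maintenance pool, for a payoff of 38.80.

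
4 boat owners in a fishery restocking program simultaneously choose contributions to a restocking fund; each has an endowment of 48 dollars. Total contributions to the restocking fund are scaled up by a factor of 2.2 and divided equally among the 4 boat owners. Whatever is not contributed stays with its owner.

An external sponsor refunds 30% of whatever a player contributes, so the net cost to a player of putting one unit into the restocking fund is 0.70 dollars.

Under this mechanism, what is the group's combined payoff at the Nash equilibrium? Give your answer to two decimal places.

The effective private return is (2.2/4) / 0.70 = 0.7857, which is still under 1, so the mechanism doesn't change anyone's dominant strategy: zero contribution.
Everyone keeps their endowment and the group total is 4 × 48 = 192.

192.00 dollars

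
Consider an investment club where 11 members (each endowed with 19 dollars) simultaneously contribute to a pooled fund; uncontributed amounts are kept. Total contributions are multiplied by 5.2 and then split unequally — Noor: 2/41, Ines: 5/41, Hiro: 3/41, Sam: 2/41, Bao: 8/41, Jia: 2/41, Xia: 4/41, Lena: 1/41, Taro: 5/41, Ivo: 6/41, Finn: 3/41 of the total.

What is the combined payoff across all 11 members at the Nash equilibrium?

Player j's private return per contributed unit is 5.2 × (j's share). Contributing is weakly dominant for j when that share is at least 1/5.2 = 0.1923, and contributing 0 is dominant otherwise.
Only Bao (8/41) clears that bar, contributing 19; the remaining 10 contribute 0. Total contributed: 19.
The pooled fund pays out 5.2 × 19 = 98.80 in total (split across the unequal shares, but the aggregate is all that matters for the group sum).
The 10 free-riders keep 19 each, adding 190. Group total = 190 + 98.80 = 288.80.

288.80 dollars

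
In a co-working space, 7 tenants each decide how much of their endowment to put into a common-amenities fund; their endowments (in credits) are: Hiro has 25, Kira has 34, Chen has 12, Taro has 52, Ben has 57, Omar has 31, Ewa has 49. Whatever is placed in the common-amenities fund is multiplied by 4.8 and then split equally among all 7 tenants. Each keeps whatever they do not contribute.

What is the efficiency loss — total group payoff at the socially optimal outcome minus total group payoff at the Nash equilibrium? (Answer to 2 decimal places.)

988.00 credits

The private return per contributed unit is 4.8/7 = 0.6857 < 1 for every player regardless of endowment, so the Nash equilibrium is zero contribution and the group total is Σ E_j = 25 + 34 + 12 + 52 + 57 + 31 + 49 = 260.
Each contributed unit returns 4.800 to the group, so the social optimum is full contribution by everyone: group total = 4.800 × 260 = 1248.00.
Efficiency loss = (4.800 − 1) × 260 = 988.00.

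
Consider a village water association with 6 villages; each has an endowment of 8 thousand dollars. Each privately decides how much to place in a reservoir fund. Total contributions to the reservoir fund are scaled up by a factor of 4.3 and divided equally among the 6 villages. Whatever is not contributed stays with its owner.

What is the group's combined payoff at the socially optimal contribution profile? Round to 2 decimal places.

206.40 thousand dollars

Each contributed unit returns 4.300 to the group as a whole (0.7167 to each of 6 players), which exceeds 1, so the social optimum is full contribution: group total = 4.300 × 48 = 206.40.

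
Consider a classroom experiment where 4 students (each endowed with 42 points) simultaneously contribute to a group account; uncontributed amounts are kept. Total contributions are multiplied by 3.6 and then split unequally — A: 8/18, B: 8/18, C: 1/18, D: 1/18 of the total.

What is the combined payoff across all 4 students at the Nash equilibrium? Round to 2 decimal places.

A player with share s gets back 3.6·s per unit contributed, so full contribution is dominant for anyone with s > 1/3.6 = 0.2778 and zero contribution is dominant for anyone below.
A and B are above the threshold, contributing 42 each; the remaining 2 contribute 0. Total contributed: 84.
The group account pays out 3.6 × 84 = 302.40 in total (split across the unequal shares, but the aggregate is all that matters for the group sum).
The 2 free-riders keep 42 each, adding 84. Group total = 84 + 302.40 = 386.40.

386.40 points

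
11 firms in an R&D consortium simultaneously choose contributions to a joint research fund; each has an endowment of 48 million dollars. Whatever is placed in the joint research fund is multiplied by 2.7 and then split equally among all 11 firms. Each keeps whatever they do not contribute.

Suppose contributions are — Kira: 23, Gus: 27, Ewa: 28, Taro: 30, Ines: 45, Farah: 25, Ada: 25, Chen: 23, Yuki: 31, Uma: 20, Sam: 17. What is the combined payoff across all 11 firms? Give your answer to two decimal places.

Total contributed: 23 + 27 + 28 + 30 + 45 + 25 + 25 + 23 + 31 + 20 + 17 = 294; total kept: 11 × 48 − 294 = 234.
The joint research fund pays out 2.7 × 294 = 793.80 in aggregate.
Group total = 234 + 793.80 = 1027.80.

1027.80 million dollars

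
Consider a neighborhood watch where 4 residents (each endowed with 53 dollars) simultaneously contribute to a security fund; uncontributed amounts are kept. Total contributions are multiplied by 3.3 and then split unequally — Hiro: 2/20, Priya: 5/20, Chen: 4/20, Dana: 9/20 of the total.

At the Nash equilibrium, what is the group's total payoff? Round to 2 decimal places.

A player with share s gets back 3.3·s per unit contributed, so full contribution is dominant for anyone with s > 1/3.3 = 0.3030 and zero contribution is dominant for anyone below.
Only Dana (9/20) clears that bar, contributing 53; the remaining 3 contribute 0. Total contributed: 53.
The security fund pays out 3.3 × 53 = 174.90 in total (split across the unequal shares, but the aggregate is all that matters for the group sum).
The 3 free-riders keep 53 each, adding 159. Group total = 159 + 174.90 = 333.90.

333.90 dollars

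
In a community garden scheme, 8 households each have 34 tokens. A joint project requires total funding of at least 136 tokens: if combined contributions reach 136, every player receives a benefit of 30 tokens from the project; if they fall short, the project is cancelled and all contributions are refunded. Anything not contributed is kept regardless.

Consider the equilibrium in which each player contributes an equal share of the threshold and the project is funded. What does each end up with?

47 tokens

Equal share of the threshold: 136/8 = 17.
At this profile no one gains by cutting their contribution: any cut drops the total below 136, the project is cancelled, contributions are refunded, and the deviator ends with 34, which is less than 34 − 17 + 30 = 47. Contributing more than 17 just wastes the excess. So contributing exactly 17 is a best response.
Each player's payoff: 34 − 17 + 30 = 47.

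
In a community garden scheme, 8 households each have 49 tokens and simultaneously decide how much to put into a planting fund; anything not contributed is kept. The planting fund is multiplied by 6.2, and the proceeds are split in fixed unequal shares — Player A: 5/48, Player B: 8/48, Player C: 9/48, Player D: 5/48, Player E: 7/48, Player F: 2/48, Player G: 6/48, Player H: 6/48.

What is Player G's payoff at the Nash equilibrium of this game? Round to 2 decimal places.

124.95 tokens

Each unit j contributes comes back to j as 6.2 × (j's share), so j prefers to contribute only if that share exceeds 1/6.2 = 0.1613; otherwise keeping the unit dominates.
The shares above 0.1613 belong to Player B and Player C, contributing 49 each; the remaining 6 contribute 0. Total contributed: 98.
Player G keeps 49 and receives 6.2 × 98 × 6/48 = 75.95 from the planting fund, for a payoff of 124.95.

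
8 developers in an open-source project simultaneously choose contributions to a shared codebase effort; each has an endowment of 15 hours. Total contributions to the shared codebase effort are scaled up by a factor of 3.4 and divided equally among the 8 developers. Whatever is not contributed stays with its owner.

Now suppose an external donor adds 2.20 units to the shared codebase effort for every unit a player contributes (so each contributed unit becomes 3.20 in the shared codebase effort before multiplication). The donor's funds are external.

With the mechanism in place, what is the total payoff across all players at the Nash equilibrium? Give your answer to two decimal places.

With the mechanism, a contributed unit returns 3.4 × 3.20 / 8 = 1.3600 per unit of net cost to the contributor — now above 1 — so contributing fully is weakly dominant for every player.
So the Nash equilibrium is full contribution by all 8; the group earns 3.4 × 3.20 × 120 = 1305.60.

1305.60 hours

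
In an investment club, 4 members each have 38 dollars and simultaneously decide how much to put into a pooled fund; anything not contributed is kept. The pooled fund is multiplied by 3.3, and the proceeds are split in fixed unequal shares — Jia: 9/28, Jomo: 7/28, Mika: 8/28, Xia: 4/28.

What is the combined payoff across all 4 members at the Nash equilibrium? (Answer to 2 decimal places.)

A player with share s gets back 3.3·s per unit contributed, so full contribution is dominant for anyone with s > 1/3.3 = 0.3030 and zero contribution is dominant for anyone below.
The only share above 0.3030 is Jia's 9/28, contributing 38; the remaining 3 contribute 0. Total contributed: 38.
The pooled fund pays out 3.3 × 38 = 125.40 in total (split across the unequal shares, but the aggregate is all that matters for the group sum).
The 3 free-riders keep 38 each, adding 114. Group total = 114 + 125.40 = 239.40.

239.40 dollars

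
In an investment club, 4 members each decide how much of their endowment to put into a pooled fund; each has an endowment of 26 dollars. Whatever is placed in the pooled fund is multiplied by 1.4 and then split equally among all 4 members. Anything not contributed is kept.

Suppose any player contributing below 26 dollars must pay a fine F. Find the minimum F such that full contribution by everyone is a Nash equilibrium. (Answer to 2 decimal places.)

Given the others contribute fully, the best deviation is to contribute 0 (any partial contribution still incurs the fine and gives up units whose private return 0.3500 is below 1).
Deviating from 26 to 0 saves 26 dollars but forfeits the deviator's share of the drop in the pooled fund: 1.4/4 × 26 = 9.10.
So the deviation gain is 26 − 9.10 = 16.90, and the fine must be at least 16.90 dollars to wipe it out.

16.90 dollars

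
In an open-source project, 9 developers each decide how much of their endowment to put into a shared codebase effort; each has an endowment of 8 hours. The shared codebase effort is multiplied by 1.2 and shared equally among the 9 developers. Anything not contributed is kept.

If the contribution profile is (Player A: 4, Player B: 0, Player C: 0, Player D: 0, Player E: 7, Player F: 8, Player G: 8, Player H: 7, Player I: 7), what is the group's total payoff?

80.20 hours

Total contributed: 4 + 0 + 0 + 0 + 7 + 8 + 8 + 7 + 7 = 41; total kept: 9 × 8 − 41 = 31.
The shared codebase effort pays out 1.2 × 41 = 49.20 in aggregate.
Group total = 31 + 49.20 = 80.20.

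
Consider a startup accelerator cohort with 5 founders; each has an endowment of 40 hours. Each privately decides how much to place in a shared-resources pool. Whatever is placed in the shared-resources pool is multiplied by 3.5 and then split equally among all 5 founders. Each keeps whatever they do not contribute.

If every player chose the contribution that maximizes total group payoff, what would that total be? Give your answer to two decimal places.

Each contributed unit returns 3.500 to the group as a whole (0.7000 to each of 5 players), which exceeds 1, so the social optimum is full contribution: group total = 3.500 × 200 = 700.00.

700.00 hours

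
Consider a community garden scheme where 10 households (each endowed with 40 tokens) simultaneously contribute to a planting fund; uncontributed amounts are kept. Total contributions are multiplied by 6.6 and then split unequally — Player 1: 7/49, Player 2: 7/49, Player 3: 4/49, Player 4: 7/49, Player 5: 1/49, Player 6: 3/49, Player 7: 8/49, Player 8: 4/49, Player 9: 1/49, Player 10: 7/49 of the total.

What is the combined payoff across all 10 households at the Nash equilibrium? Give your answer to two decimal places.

624.00 tokens

For player j, contributing a unit is worthwhile iff 6.6 × (j's share) ≥ 1, i.e. iff j's share is at least 0.1515.
The only share above 0.1515 is Player 7's 8/49, contributing 40; the remaining 9 contribute 0. Total contributed: 40.
The planting fund pays out 6.6 × 40 = 264.00 in total (split across the unequal shares, but the aggregate is all that matters for the group sum).
The 9 free-riders keep 40 each, adding 360. Group total = 360 + 264.00 = 624.00.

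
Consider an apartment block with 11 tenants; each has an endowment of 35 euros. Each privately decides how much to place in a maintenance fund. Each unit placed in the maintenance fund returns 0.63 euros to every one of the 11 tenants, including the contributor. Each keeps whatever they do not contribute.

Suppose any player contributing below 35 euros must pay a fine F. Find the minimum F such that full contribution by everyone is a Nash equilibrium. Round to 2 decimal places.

Given the others contribute fully, the best deviation is to contribute 0 (any partial contribution still incurs the fine and gives up units whose private return 0.63 is below 1).
Deviating from 35 to 0 saves 35 euros but forfeits the deviator's share of the drop in the maintenance fund: 0.63 × 35 = 22.05.
So the deviation gain is 35 − 22.05 = 12.95, and the fine must be at least 12.95 euros to wipe it out.

12.95 euros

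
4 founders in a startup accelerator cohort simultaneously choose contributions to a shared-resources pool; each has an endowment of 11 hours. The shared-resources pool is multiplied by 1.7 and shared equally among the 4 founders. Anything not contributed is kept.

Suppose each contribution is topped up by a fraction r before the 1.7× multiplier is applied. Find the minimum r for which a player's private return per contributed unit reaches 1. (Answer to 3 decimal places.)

1.353

With matching at rate r, one contributed unit becomes (1 + r) in the shared-resources pool and returns 1.7 × (1 + r) / 4 to the contributor.
Setting this equal to 1: 1 + r = 4/1.7 = 2.3529.
So the minimum matching rate is r = 2.3529 − 1 = 1.353.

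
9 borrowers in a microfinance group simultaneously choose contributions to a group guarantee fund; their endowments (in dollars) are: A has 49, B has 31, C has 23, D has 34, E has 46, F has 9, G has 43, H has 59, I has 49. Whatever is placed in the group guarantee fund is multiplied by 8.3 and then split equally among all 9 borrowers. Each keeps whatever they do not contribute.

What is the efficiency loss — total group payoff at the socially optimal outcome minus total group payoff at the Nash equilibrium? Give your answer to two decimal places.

2503.90 dollars

The private return per contributed unit is 8.3/9 = 0.9222 < 1 for every player regardless of endowment, so the Nash equilibrium is zero contribution and the group total is Σ E_j = 49 + 31 + 23 + 34 + 46 + 9 + 43 + 59 + 49 = 343.
Each contributed unit returns 8.300 to the group, so the social optimum is full contribution by everyone: group total = 8.300 × 343 = 2846.90.
Efficiency loss = (8.300 − 1) × 343 = 2503.90.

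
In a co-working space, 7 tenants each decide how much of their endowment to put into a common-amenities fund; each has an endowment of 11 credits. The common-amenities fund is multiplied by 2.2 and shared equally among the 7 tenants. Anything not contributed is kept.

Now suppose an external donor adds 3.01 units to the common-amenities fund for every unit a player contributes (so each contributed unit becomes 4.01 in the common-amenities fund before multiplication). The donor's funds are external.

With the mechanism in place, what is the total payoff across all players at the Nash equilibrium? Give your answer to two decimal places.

With the mechanism, a contributed unit returns 2.2 × 4.01 / 7 = 1.2603 per unit of net cost to the contributor — now above 1 — so contributing fully is weakly dominant for every player.
So the Nash equilibrium is full contribution by all 7; the group earns 2.2 × 4.01 × 77 = 679.29.

679.29 credits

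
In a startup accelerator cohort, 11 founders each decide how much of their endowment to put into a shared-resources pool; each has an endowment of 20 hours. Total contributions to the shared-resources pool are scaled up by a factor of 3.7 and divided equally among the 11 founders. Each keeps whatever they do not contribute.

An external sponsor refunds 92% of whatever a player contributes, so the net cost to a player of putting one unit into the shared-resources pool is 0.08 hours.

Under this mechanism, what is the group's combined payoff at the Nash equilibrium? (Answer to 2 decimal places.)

With the mechanism, a contributed unit returns (3.7/11) / 0.08 = 4.2045 per unit of net cost to the contributor — now above 1 — so contributing fully is weakly dominant for every player.
At the Nash equilibrium everyone contributes 20. Group total payoff = 11 × (20 × 0.92 + 3.7 × 20) = 1016.40.

1016.40 hours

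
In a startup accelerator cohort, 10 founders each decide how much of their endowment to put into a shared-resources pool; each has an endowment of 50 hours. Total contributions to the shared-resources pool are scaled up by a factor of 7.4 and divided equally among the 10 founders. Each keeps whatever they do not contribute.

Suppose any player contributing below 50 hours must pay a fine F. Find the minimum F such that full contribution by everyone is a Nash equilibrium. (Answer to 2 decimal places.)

13.00 hours

Given the others contribute fully, the best deviation is to contribute 0 (any partial contribution still incurs the fine and gives up units whose private return 0.7400 is below 1).
Deviating from 50 to 0 saves 50 hours but forfeits the deviator's share of the drop in the shared-resources pool: 7.4/10 × 50 = 37.00.
So the deviation gain is 50 − 37.00 = 13.00, and the fine must be at least 13.00 hours to wipe it out.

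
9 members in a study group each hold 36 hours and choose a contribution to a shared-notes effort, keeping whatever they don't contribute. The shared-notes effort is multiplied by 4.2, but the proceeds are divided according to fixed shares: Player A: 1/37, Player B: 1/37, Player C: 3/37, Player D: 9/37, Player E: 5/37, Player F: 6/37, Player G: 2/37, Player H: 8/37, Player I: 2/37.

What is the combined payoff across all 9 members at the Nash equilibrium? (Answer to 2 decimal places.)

439.20 hours

A player with share s gets back 4.2·s per unit contributed, so full contribution is dominant for anyone with s > 1/4.2 = 0.2381 and zero contribution is dominant for anyone below.
Player D alone (share 9/37) is above the threshold, contributing 36; the remaining 8 contribute 0. Total contributed: 36.
The shared-notes effort pays out 4.2 × 36 = 151.20 in total (split across the unequal shares, but the aggregate is all that matters for the group sum).
The 8 free-riders keep 36 each, adding 288. Group total = 288 + 151.20 = 439.20.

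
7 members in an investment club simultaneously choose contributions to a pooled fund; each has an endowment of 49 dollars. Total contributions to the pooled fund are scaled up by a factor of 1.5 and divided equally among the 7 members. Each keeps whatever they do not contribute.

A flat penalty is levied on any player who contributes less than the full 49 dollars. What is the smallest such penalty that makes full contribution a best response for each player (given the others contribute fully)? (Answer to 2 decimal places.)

Given the others contribute fully, the best deviation is to contribute 0 (any partial contribution still incurs the fine and gives up units whose private return 0.2143 is below 1).
Deviating from 49 to 0 saves 49 dollars but forfeits the deviator's share of the drop in the pooled fund: 1.5/7 × 49 = 10.50.
So the deviation gain is 49 − 10.50 = 38.50, and the fine must be at least 38.50 dollars to wipe it out.

38.50 dollars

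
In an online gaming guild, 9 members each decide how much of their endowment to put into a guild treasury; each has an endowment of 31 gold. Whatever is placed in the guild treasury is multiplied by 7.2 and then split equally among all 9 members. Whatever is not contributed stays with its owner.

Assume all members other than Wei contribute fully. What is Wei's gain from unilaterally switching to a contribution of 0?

Switching from a contribution of 31 to 0 lets Wei keep an extra 31 gold, but lowers the guild treasury by 31, which costs Wei their own share of that drop: 7.2/9 × 31 = 24.80.
Net gain = 31 − 24.80 = 6.20. The private return per contributed unit (0.8000) is below 1, so free-riding is indeed the best response regardless of what the others do.

6.20 gold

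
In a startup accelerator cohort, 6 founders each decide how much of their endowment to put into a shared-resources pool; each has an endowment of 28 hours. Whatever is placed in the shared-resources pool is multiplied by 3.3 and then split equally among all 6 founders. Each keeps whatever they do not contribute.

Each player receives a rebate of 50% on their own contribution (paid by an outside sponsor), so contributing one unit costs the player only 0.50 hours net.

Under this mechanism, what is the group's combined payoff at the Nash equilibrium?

With the mechanism, a contributed unit returns (3.3/6) / 0.50 = 1.1000 per unit of net cost to the contributor — now above 1 — so contributing fully is weakly dominant for every player.
So the Nash equilibrium is full contribution by all 6; the group earns 6 × (28 × 0.50 + 3.3 × 28) = 638.40.

638.40 hours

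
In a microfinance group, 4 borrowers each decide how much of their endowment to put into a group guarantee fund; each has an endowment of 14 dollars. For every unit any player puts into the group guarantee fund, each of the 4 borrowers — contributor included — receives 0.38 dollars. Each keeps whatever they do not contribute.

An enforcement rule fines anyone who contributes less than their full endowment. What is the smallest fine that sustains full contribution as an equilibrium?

Given the others contribute fully, the best deviation is to contribute 0 (any partial contribution still incurs the fine and gives up units whose private return 0.38 is below 1).
Deviating from 14 to 0 saves 14 dollars but forfeits the deviator's share of the drop in the group guarantee fund: 0.38 × 14 = 5.32.
So the deviation gain is 14 − 5.32 = 8.68, and the fine must be at least 8.68 dollars to wipe it out.

8.68 dollars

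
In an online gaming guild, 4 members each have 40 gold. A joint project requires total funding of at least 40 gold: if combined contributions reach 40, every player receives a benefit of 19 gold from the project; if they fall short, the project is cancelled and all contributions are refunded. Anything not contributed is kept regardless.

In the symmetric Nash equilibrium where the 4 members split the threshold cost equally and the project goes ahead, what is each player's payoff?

49 gold

Equal share of the threshold: 40/4 = 10.
At this profile no one gains by cutting their contribution: any cut drops the total below 40, the project is cancelled, contributions are refunded, and the deviator ends with 40, which is less than 40 − 10 + 19 = 49. Contributing more than 10 just wastes the excess. So contributing exactly 10 is a best response.
Each player's payoff: 40 − 10 + 19 = 49.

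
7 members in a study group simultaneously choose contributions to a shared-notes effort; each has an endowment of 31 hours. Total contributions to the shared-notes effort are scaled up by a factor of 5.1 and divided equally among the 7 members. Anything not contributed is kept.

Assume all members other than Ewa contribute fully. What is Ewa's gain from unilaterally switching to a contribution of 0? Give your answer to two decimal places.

Switching from a contribution of 31 to 0 lets Ewa keep an extra 31 hours, but lowers the shared-notes effort by 31, which costs Ewa their own share of that drop: 5.1/7 × 31 = 22.59.
Net gain = 31 − 22.59 = 8.41. The private return per contributed unit (0.7286) is below 1, so free-riding is indeed the best response regardless of what the others do.

8.41 hours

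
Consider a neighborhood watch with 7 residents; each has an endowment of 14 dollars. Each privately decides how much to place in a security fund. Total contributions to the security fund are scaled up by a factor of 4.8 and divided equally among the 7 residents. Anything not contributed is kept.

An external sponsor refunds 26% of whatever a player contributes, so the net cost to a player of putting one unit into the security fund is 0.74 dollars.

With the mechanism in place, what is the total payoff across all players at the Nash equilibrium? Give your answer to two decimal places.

Even with the mechanism, each unit contributed returns only (4.8/7) / 0.74 = 0.9266 per unit of net cost, so contributing nothing is still dominant.
At the Nash equilibrium no one contributes; group total payoff = 7 × 14 = 98.

98.00 dollars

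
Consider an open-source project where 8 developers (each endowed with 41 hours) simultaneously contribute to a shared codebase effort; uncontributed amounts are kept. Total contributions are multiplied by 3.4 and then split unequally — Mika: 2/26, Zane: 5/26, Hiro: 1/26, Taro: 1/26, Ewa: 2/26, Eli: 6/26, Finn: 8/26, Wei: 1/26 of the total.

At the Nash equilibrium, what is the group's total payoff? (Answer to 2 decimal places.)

426.40 hours

Player j's private return per contributed unit is 3.4 × (j's share). Contributing is weakly dominant for j when that share is at least 1/3.4 = 0.2941, and contributing 0 is dominant otherwise.
Finn alone (share 8/26) is above the threshold, contributing 41; the remaining 7 contribute 0. Total contributed: 41.
The shared codebase effort pays out 3.4 × 41 = 139.40 in total (split across the unequal shares, but the aggregate is all that matters for the group sum).
The 7 free-riders keep 41 each, adding 287. Group total = 287 + 139.40 = 426.40.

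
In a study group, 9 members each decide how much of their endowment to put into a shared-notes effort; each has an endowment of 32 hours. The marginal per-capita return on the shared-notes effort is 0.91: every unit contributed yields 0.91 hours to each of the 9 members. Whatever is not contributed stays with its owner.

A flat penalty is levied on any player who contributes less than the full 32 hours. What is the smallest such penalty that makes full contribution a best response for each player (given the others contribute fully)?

2.88 hours

Given the others contribute fully, the best deviation is to contribute 0 (any partial contribution still incurs the fine and gives up units whose private return 0.91 is below 1).
Deviating from 32 to 0 saves 32 hours but forfeits the deviator's share of the drop in the shared-notes effort: 0.91 × 32 = 29.12.
So the deviation gain is 32 − 29.12 = 2.88, and the fine must be at least 2.88 hours to wipe it out.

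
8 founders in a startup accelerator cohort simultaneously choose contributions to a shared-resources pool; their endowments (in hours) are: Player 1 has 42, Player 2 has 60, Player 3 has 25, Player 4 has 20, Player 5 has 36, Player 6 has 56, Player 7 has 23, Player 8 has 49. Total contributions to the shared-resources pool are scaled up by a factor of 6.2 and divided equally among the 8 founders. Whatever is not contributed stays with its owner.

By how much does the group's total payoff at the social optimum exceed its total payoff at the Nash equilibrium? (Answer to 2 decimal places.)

The private return per contributed unit is 6.2/8 = 0.7750 < 1 for every player regardless of endowment, so the Nash equilibrium is zero contribution and the group total is Σ E_j = 42 + 60 + 25 + 20 + 36 + 56 + 23 + 49 = 311.
Each contributed unit returns 6.200 to the group, so the social optimum is full contribution by everyone: group total = 6.200 × 311 = 1928.20.
Efficiency loss = (6.200 − 1) × 311 = 1617.20.

1617.20 hours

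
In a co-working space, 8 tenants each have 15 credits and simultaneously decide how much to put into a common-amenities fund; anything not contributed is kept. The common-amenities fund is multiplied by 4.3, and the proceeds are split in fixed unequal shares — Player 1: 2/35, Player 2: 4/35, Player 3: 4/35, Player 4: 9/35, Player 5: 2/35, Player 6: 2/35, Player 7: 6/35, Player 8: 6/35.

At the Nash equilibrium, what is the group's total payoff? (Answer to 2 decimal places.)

169.50 credits

Player j's private return per contributed unit is 4.3 × (j's share). Contributing is weakly dominant for j when that share is at least 1/4.3 = 0.2326, and contributing 0 is dominant otherwise.
Player 4 alone (share 9/35) is above the threshold, contributing 15; the remaining 7 contribute 0. Total contributed: 15.
The common-amenities fund pays out 4.3 × 15 = 64.50 in total (split across the unequal shares, but the aggregate is all that matters for the group sum).
The 7 free-riders keep 15 each, adding 105. Group total = 105 + 64.50 = 169.50.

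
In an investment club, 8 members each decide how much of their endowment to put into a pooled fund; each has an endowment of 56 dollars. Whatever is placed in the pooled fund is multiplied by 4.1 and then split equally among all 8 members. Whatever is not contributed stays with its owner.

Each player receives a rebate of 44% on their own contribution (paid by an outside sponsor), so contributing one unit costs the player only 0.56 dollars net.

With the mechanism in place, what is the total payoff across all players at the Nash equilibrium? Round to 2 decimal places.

Even with the mechanism, each unit contributed returns only (4.1/8) / 0.56 = 0.9152 per unit of net cost, so contributing nothing is still dominant.
At the Nash equilibrium no one contributes; group total payoff = 8 × 56 = 448.

448.00 dollars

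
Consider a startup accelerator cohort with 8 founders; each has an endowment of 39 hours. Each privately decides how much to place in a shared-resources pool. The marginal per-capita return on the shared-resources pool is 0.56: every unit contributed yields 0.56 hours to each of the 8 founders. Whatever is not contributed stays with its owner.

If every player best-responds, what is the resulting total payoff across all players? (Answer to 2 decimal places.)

The private return per contributed unit is 0.56 < 1, so contributing 0 is dominant for every player. At the Nash equilibrium everyone keeps their 39, and the group total is 8 × 39 = 312.

312.00 hours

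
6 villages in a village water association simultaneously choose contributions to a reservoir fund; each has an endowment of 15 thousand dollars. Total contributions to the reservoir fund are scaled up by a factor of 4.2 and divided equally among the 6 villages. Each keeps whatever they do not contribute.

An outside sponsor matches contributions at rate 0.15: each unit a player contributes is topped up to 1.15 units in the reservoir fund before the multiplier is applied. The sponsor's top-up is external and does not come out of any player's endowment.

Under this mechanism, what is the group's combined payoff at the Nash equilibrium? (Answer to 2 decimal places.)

Even with the mechanism, each unit contributed returns only 4.2 × 1.15 / 6 = 0.8050 per unit of net cost, so contributing nothing is still dominant.
At the Nash equilibrium no one contributes; group total payoff = 6 × 15 = 90.

90.00 thousand dollars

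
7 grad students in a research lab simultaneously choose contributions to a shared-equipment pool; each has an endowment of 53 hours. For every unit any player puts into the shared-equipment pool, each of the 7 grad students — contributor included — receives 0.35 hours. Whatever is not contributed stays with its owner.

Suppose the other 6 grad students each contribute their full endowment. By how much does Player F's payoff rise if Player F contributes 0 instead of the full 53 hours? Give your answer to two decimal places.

34.45 hours

Switching from a contribution of 53 to 0 lets Player F keep an extra 53 hours, but lowers the shared-equipment pool by 53, which costs Player F their own share of that drop: 0.35 × 53 = 18.55.
Net gain = 53 − 18.55 = 34.45. The private return per contributed unit (0.35) is below 1, so free-riding is indeed the best response regardless of what the others do.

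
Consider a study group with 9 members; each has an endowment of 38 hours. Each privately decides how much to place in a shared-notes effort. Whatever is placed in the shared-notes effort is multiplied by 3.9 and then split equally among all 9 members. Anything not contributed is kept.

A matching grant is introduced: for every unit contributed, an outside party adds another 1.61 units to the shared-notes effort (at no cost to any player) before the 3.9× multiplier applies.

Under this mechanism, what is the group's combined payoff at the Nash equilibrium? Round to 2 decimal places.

3481.22 hours

The effective private return per unit is now 3.9 × 2.61 / 9 = 1.1310 > 1, so every player's dominant strategy flips to full contribution.
At the Nash equilibrium everyone contributes 38. Group total payoff = 3.9 × 2.61 × 342 = 3481.22.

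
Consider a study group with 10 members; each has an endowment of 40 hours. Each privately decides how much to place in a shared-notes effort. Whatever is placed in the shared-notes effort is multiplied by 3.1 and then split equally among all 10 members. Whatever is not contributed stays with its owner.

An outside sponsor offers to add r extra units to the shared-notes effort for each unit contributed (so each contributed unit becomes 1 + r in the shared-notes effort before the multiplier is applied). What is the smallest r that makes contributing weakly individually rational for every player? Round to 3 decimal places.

2.226

With matching at rate r, one contributed unit becomes (1 + r) in the shared-notes effort and returns 3.1 × (1 + r) / 10 to the contributor.
Setting this equal to 1: 1 + r = 10/3.1 = 3.2258.
So the minimum matching rate is r = 3.2258 − 1 = 2.226.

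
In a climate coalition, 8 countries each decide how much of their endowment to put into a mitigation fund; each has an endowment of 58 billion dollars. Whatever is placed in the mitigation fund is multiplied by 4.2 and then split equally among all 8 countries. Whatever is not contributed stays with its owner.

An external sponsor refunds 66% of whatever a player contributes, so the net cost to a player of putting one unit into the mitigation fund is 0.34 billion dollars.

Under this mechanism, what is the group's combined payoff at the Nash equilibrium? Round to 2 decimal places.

2255.04 billion dollars

The effective private return per unit is now (4.2/8) / 0.34 = 1.5441 > 1, so every player's dominant strategy flips to full contribution.
At the Nash equilibrium everyone contributes 58. Group total payoff = 8 × (58 × 0.66 + 4.2 × 58) = 2255.04.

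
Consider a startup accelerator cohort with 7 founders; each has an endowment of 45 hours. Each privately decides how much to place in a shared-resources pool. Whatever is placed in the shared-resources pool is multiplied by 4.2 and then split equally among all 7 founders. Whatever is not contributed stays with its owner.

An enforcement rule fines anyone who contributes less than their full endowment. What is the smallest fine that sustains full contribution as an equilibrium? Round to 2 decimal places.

18.00 hours

Given the others contribute fully, the best deviation is to contribute 0 (any partial contribution still incurs the fine and gives up units whose private return 0.6000 is below 1).
Deviating from 45 to 0 saves 45 hours but forfeits the deviator's share of the drop in the shared-resources pool: 4.2/7 × 45 = 27.00.
So the deviation gain is 45 − 27.00 = 18.00, and the fine must be at least 18.00 hours to wipe it out.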